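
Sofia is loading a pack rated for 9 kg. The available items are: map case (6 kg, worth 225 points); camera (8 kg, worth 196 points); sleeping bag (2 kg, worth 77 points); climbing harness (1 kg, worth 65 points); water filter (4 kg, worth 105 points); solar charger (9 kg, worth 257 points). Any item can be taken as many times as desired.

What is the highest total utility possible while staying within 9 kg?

585

By utility per kg: climbing harness 65.00, sleeping bag 38.50, map case 37.50 lead.
Taking 9×climbing harness: 9 kg used, 585 in utility.
Nothing else within 9 kg beats 585.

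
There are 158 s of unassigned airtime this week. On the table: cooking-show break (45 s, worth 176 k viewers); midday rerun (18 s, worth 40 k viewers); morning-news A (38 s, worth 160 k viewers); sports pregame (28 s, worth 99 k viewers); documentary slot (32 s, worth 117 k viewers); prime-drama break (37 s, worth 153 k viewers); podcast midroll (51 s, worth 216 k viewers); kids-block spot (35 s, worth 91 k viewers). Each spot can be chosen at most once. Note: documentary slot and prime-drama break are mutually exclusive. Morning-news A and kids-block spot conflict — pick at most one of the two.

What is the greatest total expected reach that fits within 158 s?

628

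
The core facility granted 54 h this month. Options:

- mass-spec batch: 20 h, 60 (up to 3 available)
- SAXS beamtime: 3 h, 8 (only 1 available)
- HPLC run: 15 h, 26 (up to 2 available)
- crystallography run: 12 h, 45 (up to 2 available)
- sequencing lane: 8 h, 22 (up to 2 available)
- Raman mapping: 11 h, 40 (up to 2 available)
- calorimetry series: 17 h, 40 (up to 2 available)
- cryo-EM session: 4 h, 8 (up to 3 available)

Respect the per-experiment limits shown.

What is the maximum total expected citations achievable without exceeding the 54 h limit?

192

The ratio ordering already packs tightly: 2×crystallography run + sequencing lane + 2×Raman mapping, 54 h, 192.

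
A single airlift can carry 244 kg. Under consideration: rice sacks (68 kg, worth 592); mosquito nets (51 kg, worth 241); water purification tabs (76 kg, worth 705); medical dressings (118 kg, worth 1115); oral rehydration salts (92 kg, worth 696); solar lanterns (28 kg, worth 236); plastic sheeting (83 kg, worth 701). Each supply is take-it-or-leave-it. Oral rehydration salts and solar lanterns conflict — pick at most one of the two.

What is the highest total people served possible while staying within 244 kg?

2056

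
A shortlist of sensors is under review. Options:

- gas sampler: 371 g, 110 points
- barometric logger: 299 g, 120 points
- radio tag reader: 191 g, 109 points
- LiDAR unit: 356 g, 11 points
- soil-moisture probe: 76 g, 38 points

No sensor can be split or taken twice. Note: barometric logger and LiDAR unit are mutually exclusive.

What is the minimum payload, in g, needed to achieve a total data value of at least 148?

Look for the lowest-payload combination reaching 148.
Taking barometric logger + soil-moisture probe gives 158 (≥ 148) for 375 g.
Below 375 g the best achievable stays under 148.

375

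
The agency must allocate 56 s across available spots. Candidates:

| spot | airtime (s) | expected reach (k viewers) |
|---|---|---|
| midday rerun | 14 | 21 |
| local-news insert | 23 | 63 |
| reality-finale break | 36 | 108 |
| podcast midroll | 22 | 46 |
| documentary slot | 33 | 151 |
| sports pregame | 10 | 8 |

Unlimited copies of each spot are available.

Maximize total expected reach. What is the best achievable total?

214

Density check — documentary slot 4.58, reality-finale break 3.00, local-news insert 2.74 are the best per s.
Taking local-news insert + documentary slot: 56 s used, 214 in expected reach.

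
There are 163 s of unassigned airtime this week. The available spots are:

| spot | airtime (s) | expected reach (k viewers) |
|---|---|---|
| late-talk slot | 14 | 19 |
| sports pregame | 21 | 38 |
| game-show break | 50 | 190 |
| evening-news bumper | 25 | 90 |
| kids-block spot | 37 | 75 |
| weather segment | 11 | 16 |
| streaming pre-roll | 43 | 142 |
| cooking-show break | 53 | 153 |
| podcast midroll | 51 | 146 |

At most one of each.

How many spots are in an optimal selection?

4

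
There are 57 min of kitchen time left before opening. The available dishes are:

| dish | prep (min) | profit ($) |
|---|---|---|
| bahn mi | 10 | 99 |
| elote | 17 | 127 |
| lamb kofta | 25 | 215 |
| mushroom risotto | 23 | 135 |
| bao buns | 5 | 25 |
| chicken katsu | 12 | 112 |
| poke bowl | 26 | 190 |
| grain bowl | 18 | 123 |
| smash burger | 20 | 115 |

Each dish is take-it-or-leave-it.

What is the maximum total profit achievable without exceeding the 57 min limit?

466

By profit per min: bahn mi 9.90, chicken katsu 9.33, lamb kofta 8.60, elote 7.47 lead.
A density-first pass picks bahn mi + lamb kofta + bao buns + chicken katsu — 451 at 52 min.
Replace chicken katsu with elote: the trade gains 15 net, giving 466 at 57 min.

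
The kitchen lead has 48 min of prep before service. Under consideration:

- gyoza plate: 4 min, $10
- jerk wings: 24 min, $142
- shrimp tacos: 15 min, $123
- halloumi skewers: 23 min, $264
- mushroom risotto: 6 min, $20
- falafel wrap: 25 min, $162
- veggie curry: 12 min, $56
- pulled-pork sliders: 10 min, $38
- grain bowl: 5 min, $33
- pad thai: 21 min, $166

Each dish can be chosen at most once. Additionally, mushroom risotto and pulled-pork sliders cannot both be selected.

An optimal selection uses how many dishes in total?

The maximum profit within 48 min is 440.
gyoza plate + halloumi skewers + pad thai hits 440 at 48 min.
All optima have 3 dishes.

3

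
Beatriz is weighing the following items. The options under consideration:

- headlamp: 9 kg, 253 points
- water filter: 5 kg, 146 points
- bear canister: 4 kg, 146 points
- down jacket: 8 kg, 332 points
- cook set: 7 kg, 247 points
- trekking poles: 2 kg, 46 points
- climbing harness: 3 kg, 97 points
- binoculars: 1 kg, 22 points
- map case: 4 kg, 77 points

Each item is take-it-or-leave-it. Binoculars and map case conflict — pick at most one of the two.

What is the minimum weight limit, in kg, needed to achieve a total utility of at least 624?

17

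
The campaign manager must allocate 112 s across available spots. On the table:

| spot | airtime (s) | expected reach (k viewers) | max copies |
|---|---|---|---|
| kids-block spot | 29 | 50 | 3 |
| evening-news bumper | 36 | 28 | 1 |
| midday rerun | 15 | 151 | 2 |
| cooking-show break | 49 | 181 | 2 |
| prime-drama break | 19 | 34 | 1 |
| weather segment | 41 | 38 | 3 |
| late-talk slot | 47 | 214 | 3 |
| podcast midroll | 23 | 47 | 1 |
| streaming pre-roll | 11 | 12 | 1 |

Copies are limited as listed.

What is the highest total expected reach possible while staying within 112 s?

579

The ratio heuristic lands on 2×midday rerun + late-talk slot + podcast midroll + streaming pre-roll (575) but leaves 1 s idle.
Dropping midday rerun and podcast midroll and streaming pre-roll frees 49 s; slotting in late-talk slot (47 s) lifts the total to 579 at 109 s.
The spare 3 s is too small for any remaining spot, and no exchange beats 579.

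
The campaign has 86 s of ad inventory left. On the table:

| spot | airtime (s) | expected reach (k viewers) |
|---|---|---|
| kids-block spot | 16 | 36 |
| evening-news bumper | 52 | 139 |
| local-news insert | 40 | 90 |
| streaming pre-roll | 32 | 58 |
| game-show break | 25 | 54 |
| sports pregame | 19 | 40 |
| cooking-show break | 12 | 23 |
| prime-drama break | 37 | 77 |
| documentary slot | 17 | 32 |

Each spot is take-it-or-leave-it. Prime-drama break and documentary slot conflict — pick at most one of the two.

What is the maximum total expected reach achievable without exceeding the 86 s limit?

Density check — evening-news bumper 2.67, kids-block spot 2.25, local-news insert 2.25 are the best per s.
A density-first pass picks kids-block spot + evening-news bumper + cooking-show break — 198 at 80 s.
Dropping cooking-show break frees 12 s; slotting in documentary slot (17 s) lifts the total to 207 at 85 s.
Next best is evening-news bumper + sports pregame + cooking-show break at 202 (83 s) — short by 5.

207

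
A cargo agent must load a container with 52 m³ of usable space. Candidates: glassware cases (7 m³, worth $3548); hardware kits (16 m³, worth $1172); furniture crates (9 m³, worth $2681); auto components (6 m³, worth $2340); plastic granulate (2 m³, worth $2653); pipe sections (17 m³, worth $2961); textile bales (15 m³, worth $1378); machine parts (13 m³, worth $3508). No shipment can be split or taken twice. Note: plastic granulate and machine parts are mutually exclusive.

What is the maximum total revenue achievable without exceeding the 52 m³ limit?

15038

Glassware cases + furniture crates + auto components + pipe sections + machine parts uses 52 of the 52 m³ and totals 15038.
Next best is glassware cases + furniture crates + auto components + plastic granulate + pipe sections at 14183 (41 m³) — short by 855.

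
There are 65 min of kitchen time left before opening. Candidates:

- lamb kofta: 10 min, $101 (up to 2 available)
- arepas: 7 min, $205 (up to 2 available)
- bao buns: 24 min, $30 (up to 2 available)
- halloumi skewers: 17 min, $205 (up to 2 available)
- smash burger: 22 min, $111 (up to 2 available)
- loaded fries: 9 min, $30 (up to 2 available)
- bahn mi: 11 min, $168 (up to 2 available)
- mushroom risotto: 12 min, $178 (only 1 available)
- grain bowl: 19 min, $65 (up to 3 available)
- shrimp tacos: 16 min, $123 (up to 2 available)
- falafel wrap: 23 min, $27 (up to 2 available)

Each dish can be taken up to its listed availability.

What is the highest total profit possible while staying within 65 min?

1129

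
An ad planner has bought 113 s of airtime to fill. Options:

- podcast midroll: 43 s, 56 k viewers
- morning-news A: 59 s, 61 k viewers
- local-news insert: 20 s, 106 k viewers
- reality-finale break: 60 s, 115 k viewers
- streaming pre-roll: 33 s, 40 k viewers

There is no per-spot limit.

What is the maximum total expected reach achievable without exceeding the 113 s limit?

530

The ratio ordering already packs tightly: 5×local-news insert, 100 s, 530.
Nothing else within 113 s beats 530.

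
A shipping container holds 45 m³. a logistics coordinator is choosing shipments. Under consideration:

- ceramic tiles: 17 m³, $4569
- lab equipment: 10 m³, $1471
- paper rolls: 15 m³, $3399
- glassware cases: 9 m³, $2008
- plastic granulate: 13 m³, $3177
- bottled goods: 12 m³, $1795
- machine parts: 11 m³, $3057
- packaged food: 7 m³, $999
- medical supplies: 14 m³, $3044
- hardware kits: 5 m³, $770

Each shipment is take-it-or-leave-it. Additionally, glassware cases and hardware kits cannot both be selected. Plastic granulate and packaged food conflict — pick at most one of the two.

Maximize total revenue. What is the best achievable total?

Density check — machine parts 277.91, ceramic tiles 268.76, plastic granulate 244.38 are the best per m³.
Greedy by ratio would take ceramic tiles + plastic granulate + machine parts: 41 m³ used, total 10803.
Dropping machine parts frees 11 m³; slotting in paper rolls (15 m³) lifts the total to 11145 at 45 m³.
The closest alternative, ceramic tiles + paper rolls + machine parts, reaches only 11025.

11145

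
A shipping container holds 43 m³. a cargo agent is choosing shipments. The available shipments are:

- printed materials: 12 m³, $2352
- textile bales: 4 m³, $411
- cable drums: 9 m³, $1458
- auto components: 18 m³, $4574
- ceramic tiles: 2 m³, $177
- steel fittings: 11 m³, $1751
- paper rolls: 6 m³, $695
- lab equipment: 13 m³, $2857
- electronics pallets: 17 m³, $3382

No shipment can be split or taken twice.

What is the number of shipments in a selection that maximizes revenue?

Optimal total is 9783.
printed materials + auto components + lab equipment hits 9783 at 43 m³.
All optima have 3 shipments.

3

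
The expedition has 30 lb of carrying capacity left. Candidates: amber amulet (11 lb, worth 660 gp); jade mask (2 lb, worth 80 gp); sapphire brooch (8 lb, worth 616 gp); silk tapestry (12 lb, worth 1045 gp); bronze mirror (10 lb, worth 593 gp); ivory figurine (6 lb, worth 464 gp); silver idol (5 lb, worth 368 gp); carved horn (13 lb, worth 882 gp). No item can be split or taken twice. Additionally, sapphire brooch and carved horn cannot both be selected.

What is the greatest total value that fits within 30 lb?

2295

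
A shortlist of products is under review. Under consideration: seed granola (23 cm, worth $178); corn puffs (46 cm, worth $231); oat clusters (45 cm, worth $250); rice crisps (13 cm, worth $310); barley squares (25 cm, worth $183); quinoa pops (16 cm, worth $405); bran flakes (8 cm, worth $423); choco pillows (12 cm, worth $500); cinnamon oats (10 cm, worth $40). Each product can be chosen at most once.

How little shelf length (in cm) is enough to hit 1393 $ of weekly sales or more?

49

Minimise cm subject to total weekly sales ≥ 1393.
Taking rice crisps + quinoa pops + bran flakes + choco pillows gives 1638 (≥ 1393) for 49 cm.
Any bundle with less than 49 cm falls short of 1393.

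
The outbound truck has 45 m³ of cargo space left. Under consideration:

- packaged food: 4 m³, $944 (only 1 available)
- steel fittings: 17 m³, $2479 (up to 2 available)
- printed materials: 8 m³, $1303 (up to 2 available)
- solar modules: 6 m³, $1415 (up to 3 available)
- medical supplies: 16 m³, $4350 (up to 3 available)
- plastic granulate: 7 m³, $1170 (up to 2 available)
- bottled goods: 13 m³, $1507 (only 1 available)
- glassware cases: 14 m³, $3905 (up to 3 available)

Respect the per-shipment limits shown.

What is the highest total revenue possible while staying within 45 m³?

By revenue per m³: glassware cases 278.93, medical supplies 271.88, packaged food 236.00, solar modules 235.83 lead.
Greedy by ratio would take 3×glassware cases: 42 m³ used, total 11715.
Dropping glassware cases frees 14 m³; slotting in medical supplies (16 m³) lifts the total to 12160 at 44 m³.
The spare 1 m³ is too small for any remaining shipment, and no exchange beats 12160.

12160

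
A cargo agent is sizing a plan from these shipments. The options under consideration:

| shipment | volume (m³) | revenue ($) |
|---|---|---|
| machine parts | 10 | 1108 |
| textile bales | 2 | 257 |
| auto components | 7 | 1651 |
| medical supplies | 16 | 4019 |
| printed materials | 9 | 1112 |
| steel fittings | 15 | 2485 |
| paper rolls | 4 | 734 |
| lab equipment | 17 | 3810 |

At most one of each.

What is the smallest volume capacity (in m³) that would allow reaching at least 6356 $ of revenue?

27

Look for the lowest-volume combination reaching 6356.
Taking auto components + medical supplies + paper rolls gives 6404 (≥ 6356) for 27 m³.
Below 27 m³ the best achievable stays under 6356.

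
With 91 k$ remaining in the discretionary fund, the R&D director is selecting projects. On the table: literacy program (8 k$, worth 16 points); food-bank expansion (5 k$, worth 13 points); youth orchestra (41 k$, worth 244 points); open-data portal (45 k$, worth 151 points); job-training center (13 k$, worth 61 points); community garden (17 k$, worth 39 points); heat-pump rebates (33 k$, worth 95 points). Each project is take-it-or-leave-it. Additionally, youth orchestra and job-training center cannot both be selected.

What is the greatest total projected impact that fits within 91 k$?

408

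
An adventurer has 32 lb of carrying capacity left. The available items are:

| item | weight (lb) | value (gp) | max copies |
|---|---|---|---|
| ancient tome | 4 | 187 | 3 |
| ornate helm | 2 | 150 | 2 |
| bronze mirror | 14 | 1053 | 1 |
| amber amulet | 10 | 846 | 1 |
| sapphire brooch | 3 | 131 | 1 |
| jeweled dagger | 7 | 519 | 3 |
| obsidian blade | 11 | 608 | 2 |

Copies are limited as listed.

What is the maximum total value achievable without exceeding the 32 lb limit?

2418

By value per lb: amber amulet 84.60, bronze mirror 75.21, ornate helm 75.00 lead.
A density-first pass picks ancient tome + 2×ornate helm + bronze mirror + amber amulet — 2386 at 32 lb.
The 8 lb tied up in ancient tome and 2×ornate helm is better spent on jeweled dagger — total rises to 2418 (31 lb).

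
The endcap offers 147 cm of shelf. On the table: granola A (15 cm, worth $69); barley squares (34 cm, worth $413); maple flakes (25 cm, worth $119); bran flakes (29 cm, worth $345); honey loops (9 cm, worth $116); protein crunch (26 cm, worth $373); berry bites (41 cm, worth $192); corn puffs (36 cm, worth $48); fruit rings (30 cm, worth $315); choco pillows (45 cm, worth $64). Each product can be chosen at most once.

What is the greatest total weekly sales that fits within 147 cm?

1631

Density check — protein crunch 14.35, honey loops 12.89, barley squares 12.15 are the best per cm.
Best packing: granola A + barley squares + bran flakes + honey loops + protein crunch + fruit rings — 143 cm, 1631 total.
The closest alternative, barley squares + maple flakes + bran flakes + protein crunch + fruit rings, reaches only 1565.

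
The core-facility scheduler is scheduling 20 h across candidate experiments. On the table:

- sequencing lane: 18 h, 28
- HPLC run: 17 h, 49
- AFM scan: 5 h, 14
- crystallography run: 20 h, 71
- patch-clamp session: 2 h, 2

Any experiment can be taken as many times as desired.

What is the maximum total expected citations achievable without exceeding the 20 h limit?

71

Taking crystallography run: 20 h used, 71 in expected citations.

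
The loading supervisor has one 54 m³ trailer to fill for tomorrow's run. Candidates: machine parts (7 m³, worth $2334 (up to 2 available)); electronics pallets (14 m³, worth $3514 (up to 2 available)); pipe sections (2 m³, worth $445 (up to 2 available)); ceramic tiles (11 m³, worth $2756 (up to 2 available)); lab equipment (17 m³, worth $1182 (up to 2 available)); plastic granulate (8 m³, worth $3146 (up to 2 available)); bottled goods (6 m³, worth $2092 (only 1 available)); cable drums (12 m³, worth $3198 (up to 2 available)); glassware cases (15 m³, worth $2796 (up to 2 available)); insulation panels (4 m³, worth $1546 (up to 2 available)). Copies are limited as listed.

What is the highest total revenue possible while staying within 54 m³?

18241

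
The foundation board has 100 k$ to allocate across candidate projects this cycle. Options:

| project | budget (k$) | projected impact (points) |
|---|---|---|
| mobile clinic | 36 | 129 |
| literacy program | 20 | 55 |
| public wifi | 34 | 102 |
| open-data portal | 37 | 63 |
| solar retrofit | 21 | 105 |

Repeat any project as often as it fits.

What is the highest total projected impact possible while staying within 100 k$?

By projected impact per k$: solar retrofit 5.00, mobile clinic 3.58, public wifi 3.00, literacy program 2.75 lead.
Greedy by ratio would take 4×solar retrofit: 84 k$ used, total 420.
The 21 k$ tied up in solar retrofit is better spent on mobile clinic — total rises to 444 (99 k$).
Every other selection either busts 100 k$ or fails to beat 444.

444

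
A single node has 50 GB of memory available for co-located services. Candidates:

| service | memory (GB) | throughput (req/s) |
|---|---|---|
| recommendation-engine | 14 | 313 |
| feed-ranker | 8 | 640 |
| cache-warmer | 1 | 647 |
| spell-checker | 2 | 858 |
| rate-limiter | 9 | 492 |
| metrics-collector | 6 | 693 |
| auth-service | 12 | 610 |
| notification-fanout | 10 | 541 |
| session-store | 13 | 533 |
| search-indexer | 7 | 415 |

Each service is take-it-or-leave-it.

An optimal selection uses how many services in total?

7

The maximum throughput within 50 GB is 4481.
One optimal bundle: feed-ranker + cache-warmer + spell-checker + rate-limiter + metrics-collector + auth-service + notification-fanout (48 GB).
Every optimal selection uses 7 services.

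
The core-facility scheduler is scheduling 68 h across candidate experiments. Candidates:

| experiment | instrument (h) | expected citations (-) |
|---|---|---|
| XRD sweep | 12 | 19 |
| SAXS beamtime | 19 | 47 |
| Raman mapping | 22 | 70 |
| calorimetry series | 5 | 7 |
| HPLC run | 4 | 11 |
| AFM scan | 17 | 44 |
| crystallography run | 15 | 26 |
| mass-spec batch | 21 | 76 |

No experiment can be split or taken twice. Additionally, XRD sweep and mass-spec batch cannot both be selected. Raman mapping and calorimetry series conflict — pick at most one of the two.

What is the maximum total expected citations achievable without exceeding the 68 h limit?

204

Taking the top-ratio experiments first gives Raman mapping + HPLC run + AFM scan + mass-spec batch for 201 (64 h).
The 17 h tied up in AFM scan is better spent on SAXS beamtime — total rises to 204 (66 h).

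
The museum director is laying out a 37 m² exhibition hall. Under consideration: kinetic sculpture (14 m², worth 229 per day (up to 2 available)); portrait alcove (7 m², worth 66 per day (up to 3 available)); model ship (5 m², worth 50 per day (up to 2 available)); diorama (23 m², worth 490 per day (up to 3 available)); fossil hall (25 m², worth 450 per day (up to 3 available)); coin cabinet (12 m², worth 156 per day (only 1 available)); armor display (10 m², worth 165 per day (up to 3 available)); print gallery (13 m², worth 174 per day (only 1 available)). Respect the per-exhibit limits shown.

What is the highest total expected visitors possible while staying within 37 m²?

Greedy by ratio would take diorama + armor display: 33 m² used, total 655.
The 10 m² tied up in armor display is better spent on kinetic sculpture — total rises to 719 (37 m²).
Nothing else within 37 m² beats 719.

719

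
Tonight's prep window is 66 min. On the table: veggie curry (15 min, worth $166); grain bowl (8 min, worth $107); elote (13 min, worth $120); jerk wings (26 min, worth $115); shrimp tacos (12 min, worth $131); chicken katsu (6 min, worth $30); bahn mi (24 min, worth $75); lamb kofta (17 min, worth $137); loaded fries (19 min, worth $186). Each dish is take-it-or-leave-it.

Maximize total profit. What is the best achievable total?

661

Density check — grain bowl 13.38, veggie curry 11.07, shrimp tacos 10.92 are the best per min.
The ratio heuristic lands on veggie curry + grain bowl + shrimp tacos + chicken katsu + loaded fries (620) but leaves 6 min idle.
The 25 min tied up in chicken katsu and loaded fries is better spent on elote + lamb kofta — total rises to 661 (65 min).
No other feasible combination exceeds 661.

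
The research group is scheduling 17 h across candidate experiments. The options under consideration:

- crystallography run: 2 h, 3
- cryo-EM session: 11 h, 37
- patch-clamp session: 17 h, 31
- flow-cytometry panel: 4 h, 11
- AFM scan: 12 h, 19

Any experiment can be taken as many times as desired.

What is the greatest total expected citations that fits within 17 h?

Density check — cryo-EM session 3.36, flow-cytometry panel 2.75, patch-clamp session 1.82, AFM scan 1.58 are the best per h.
Taking crystallography run + cryo-EM session + flow-cytometry panel: 17 h used, 51 in expected citations.

51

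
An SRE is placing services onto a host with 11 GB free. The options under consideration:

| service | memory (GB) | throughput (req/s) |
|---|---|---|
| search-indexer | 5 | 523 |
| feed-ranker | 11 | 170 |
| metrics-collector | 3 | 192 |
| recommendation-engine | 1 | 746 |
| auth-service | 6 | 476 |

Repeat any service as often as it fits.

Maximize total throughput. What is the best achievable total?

Ranking by ratio (throughput/GB): recommendation-engine 746.00, search-indexer 104.60, auth-service 79.33.
Best packing: 11×recommendation-engine — 11 GB, 8206 total.

8206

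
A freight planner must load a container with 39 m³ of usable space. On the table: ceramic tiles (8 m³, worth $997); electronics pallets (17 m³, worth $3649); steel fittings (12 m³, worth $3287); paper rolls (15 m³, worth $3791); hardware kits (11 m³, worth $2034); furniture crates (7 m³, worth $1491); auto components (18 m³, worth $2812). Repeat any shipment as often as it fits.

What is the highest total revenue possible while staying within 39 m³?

10365

A density-first pass picks 3×steel fittings — 9861 at 36 m³.
Replace steel fittings with paper rolls: the trade gains 504 net, giving 10365 at 39 m³.
That's the maximum — no swap from here does better than 10365.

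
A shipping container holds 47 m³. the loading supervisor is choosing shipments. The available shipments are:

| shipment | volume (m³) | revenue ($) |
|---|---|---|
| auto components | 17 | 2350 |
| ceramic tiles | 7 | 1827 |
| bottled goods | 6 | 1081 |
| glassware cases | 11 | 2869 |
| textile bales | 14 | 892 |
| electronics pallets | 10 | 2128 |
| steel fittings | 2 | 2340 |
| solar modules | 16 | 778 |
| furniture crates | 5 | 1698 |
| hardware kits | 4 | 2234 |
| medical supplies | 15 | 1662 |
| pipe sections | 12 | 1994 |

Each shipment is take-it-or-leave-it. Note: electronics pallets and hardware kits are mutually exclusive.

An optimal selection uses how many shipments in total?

7

Best achievable revenue is 14043.
For example ceramic tiles + bottled goods + glassware cases + steel fittings + furniture crates + hardware kits + pipe sections achieves it, using 47 m³.
All optima have 7 shipments.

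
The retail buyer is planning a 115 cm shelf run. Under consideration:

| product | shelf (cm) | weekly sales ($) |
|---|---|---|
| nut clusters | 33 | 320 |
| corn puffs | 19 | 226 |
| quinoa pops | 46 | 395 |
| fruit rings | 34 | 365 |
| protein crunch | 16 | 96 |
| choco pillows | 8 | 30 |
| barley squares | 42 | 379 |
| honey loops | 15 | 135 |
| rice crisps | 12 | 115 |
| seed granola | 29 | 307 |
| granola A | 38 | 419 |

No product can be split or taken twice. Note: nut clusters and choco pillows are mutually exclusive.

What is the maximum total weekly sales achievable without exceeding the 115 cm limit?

1218

By weekly sales per cm: corn puffs 11.89, granola A 11.03, fruit rings 10.74, seed granola 10.59 lead.
Filling by ratio: corn puffs + fruit rings + choco pillows + rice crisps + granola A for 1155, with 4 cm left unused.
Reworking the packing: nut clusters + corn puffs + fruit rings + seed granola uses 115 cm and improves the total to 1218.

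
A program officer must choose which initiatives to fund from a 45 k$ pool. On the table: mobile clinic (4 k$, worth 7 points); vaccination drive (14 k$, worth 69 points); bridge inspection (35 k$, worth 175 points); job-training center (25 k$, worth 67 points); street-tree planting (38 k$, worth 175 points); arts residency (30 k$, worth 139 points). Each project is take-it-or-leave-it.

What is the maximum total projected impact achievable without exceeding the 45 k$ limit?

Filling by ratio: mobile clinic + bridge inspection for 182, with 6 k$ left unused.
Replace mobile clinic and bridge inspection with vaccination drive + arts residency: the trade gains 26 net, giving 208 at 44 k$.
Next best is mobile clinic + bridge inspection at 182 (39 k$) — short by 26.

208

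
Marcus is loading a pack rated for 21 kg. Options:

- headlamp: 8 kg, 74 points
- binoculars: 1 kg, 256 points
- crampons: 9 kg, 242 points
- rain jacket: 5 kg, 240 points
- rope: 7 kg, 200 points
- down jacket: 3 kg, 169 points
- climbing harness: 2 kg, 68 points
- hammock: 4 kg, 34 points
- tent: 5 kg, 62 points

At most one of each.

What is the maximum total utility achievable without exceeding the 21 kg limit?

975

Greedy by ratio would take binoculars + rain jacket + rope + down jacket + climbing harness: 18 kg used, total 933.
Dropping rope frees 7 kg; slotting in crampons (9 kg) lifts the total to 975 at 20 kg.
The spare 1 kg is too small for any remaining item, and no exchange beats 975.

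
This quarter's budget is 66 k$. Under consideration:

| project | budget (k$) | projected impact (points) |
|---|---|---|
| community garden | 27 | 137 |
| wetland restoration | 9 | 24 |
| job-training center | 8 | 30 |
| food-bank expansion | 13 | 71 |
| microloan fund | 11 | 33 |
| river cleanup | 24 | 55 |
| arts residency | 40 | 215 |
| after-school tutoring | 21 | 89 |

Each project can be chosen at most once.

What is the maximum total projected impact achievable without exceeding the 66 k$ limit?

319

Ranking by ratio (projected impact/k$): food-bank expansion 5.46, arts residency 5.38, community garden 5.07.
Greedy by ratio would take job-training center + food-bank expansion + arts residency: 61 k$ used, total 316.
Replace job-training center with microloan fund: the trade gains 3 net, giving 319 at 64 k$.
Nothing else within 66 k$ beats 319.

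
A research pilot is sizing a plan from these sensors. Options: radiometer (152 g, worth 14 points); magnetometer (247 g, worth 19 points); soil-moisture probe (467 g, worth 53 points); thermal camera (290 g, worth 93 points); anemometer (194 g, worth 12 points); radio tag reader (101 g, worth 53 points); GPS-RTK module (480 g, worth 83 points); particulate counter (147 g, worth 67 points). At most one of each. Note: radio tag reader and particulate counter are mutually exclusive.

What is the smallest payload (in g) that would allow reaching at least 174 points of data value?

589

Need the lightest bundle worth ≥ 174.
radiometer + thermal camera + particulate counter: 174 data value at 589 g.
No combination under 589 g hits 174.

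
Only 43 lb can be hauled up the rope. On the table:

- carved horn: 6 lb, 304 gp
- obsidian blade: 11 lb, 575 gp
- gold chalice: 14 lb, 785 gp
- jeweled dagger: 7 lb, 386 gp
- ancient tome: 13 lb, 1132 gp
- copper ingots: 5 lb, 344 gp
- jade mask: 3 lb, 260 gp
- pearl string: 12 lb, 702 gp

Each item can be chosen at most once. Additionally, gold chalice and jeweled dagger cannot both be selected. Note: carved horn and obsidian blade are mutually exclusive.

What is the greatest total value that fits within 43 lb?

2879

By value per lb: ancient tome 87.08, jade mask 86.67, copper ingots 68.80 lead.
The ratio heuristic lands on jeweled dagger + ancient tome + copper ingots + jade mask + pearl string (2824) but leaves 3 lb idle.
Dropping jeweled dagger and copper ingots frees 12 lb; slotting in gold chalice (14 lb) lifts the total to 2879 at 42 lb.
The spare 1 lb is too small for any remaining item, and no feasible exchange beats 2879.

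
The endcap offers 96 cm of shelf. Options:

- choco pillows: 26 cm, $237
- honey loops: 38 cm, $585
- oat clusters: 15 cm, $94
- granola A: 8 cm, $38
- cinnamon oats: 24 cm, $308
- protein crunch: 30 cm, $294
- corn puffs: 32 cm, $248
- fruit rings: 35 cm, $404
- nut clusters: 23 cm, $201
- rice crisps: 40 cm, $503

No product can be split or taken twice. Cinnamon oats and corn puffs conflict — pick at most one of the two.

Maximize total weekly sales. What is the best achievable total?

1190

By weekly sales per cm: honey loops 15.39, cinnamon oats 12.83, rice crisps 12.57 lead.
Taking the top-ratio products first gives honey loops + cinnamon oats + protein crunch for 1187 (92 cm).
Dropping cinnamon oats and protein crunch frees 54 cm; slotting in fruit rings + nut clusters (58 cm) lifts the total to 1190 at 96 cm.
The closest alternative, honey loops + cinnamon oats + protein crunch, reaches only 1187.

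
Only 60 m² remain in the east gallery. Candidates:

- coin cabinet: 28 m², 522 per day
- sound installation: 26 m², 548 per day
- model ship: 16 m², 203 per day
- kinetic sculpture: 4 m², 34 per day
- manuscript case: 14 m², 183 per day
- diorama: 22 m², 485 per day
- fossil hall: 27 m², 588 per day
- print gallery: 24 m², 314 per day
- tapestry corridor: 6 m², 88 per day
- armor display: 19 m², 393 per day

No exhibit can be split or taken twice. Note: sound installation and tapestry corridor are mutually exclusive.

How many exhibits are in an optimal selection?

Optimal total is 1195.
kinetic sculpture + diorama + fossil hall + tapestry corridor hits 1195 at 59 m².
All optima have 4 exhibits.

4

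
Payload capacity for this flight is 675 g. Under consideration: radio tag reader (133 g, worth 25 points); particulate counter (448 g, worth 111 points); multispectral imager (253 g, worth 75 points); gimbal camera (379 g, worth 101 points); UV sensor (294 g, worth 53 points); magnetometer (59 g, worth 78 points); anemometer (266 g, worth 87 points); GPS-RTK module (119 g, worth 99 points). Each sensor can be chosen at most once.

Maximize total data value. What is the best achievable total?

289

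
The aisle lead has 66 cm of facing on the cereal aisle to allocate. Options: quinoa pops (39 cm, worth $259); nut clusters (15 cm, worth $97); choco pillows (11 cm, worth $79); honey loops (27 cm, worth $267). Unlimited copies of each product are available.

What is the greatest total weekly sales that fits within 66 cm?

Ranking by ratio (weekly sales/cm): honey loops 9.89, choco pillows 7.18, quinoa pops 6.64, nut clusters 6.47.
Best packing: choco pillows + 2×honey loops — 65 cm, 613 total.

613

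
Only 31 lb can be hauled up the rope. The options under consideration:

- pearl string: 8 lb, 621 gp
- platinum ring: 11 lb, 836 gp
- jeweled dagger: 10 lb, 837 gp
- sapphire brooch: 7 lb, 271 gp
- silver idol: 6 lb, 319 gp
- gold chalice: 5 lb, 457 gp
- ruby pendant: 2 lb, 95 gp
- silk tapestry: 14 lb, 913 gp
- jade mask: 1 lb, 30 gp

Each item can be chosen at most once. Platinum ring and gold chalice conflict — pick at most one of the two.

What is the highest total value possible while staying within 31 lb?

2389

By value per lb: gold chalice 91.40, jeweled dagger 83.70, pearl string 77.62, platinum ring 76.00 lead.
A density-first pass picks pearl string + jeweled dagger + silver idol + gold chalice + ruby pendant — 2329 at 31 lb.
Replace silver idol and gold chalice with platinum ring: the trade gains 60 net, giving 2389 at 31 lb.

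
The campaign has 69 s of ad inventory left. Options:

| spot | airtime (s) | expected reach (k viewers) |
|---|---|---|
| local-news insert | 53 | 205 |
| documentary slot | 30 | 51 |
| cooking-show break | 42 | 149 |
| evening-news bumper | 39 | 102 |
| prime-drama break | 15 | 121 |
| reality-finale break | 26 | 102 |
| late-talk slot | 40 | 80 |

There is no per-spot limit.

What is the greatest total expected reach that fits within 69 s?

By expected reach per s: prime-drama break 8.07, reality-finale break 3.92, local-news insert 3.87, cooking-show break 3.55 lead.
4×prime-drama break uses 60 of the 69 s and totals 484.

484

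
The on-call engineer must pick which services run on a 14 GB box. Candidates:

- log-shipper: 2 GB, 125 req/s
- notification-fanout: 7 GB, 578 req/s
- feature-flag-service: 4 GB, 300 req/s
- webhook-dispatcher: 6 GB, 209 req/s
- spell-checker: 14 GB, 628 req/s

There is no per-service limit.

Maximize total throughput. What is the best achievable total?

2×notification-fanout uses 14 of the 14 GB and totals 1156.
No other feasible combination exceeds 1156.

1156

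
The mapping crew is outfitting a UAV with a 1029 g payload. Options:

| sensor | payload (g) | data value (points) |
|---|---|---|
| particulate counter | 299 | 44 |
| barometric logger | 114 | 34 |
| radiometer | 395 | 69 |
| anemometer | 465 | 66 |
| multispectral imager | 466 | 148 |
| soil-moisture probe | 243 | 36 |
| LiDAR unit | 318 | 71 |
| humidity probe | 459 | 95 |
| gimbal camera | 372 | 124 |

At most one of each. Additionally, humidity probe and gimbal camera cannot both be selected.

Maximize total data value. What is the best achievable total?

306

Best packing: barometric logger + multispectral imager + gimbal camera — 952 g, 306 total.
That's the maximum — no feasible swap from here does better than 306.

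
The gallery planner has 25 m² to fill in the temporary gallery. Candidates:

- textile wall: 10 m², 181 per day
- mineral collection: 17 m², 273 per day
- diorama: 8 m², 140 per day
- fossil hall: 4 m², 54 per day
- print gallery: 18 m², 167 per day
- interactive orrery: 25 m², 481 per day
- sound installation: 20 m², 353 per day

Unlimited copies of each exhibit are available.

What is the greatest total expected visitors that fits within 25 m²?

481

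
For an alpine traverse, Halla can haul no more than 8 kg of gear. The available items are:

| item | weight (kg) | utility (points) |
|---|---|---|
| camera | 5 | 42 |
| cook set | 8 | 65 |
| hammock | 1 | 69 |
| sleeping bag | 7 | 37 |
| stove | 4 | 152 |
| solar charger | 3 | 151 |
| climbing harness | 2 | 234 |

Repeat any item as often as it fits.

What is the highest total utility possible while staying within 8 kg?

By utility per kg: climbing harness 117.00, hammock 69.00, solar charger 50.33, stove 38.00 lead.
4×climbing harness uses 8 of the 8 kg and totals 936.
That's the maximum — no swap from here does better than 936.

936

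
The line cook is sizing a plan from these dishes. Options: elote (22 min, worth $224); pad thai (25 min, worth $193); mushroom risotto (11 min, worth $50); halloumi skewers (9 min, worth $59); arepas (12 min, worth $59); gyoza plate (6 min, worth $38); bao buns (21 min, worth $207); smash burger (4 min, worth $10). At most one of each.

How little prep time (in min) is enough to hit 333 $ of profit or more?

42

Minimise min subject to total profit ≥ 333.
elote + mushroom risotto + halloumi skewers: 333 profit at 42 min.
No combination under 42 min hits 333.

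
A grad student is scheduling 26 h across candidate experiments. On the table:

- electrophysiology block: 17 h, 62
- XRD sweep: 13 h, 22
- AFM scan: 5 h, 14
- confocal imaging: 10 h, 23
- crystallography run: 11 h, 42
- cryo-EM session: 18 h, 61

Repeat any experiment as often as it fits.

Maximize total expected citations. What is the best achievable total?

84

Density check — crystallography run 3.82, electrophysiology block 3.65, cryo-EM session 3.39, AFM scan 2.80 are the best per h.
Taking 3×AFM scan + crystallography run: 26 h used, 84 in expected citations.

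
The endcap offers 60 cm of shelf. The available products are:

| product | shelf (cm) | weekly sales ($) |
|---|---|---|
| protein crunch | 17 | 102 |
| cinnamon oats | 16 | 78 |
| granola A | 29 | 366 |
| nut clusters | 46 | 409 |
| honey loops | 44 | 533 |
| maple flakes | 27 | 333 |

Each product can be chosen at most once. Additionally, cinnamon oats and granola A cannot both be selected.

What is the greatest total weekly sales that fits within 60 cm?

The ratio ordering already packs tightly: granola A + maple flakes, 56 cm, 699.
Every other selection either busts 60 cm or breaks a pairing rule or fails to beat 699.

699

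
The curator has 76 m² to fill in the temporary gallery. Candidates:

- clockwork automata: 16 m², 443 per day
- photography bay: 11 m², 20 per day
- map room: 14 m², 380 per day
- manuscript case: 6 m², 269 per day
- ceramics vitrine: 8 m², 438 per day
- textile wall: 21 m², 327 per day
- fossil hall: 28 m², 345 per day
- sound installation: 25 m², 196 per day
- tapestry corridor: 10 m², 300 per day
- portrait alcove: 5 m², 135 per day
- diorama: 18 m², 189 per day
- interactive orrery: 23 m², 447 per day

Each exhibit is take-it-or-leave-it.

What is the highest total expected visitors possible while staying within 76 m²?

A density-first pass picks clockwork automata + photography bay + map room + manuscript case + ceramics vitrine + tapestry corridor + portrait alcove — 1985 at 70 m².
Replace photography bay and portrait alcove with textile wall: the trade gains 172 net, giving 2157 at 75 m².
Runner-up clockwork automata + map room + ceramics vitrine + tapestry corridor + portrait alcove + interactive orrery tops out at 2143.

2157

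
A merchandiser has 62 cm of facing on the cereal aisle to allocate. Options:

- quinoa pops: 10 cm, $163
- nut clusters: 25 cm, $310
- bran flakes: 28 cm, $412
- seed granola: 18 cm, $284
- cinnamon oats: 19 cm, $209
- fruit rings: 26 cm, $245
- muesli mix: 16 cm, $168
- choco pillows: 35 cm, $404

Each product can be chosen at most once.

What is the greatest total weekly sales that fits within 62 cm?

Greedy by ratio would take quinoa pops + bran flakes + seed granola: 56 cm used, total 859.
Replace quinoa pops with muesli mix: the trade gains 5 net, giving 864 at 62 cm.
Next best is quinoa pops + bran flakes + seed granola at 859 (56 cm) — short by 5.

864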